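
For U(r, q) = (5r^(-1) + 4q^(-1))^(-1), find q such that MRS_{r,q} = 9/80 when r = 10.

For CES with ρ = -1, MRS = (5/4)·(q/r)^2.
Setting (5/4)·(q/10)^2 = 9/80 gives (q/10)^2 = 9/100, so q/10 = 0.3 and q = 3.

q = 3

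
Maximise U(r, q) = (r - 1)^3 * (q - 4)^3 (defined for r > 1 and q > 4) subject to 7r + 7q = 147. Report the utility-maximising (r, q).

r* = 9, q* = 12

MU_r = 3·(r−1)^2·(q−4)^3, MU_q = 3·(r−1)^3·(q−4)^2.
MRS = (q−4)/(r−1).
Tangency: set MRS = p_r/p_q = 7/7 = 1.
So (q − 4)/(r − 1) = 1, i.e. (q − 4) = (r − 1).
Rewrite the budget in excess-of-subsistence terms: 7·(r − 1) + 7·(q − 4) = 147 − 7·1 − 7·4 = 112.
Substituting, 14·(r − 1) = 112, so r − 1 = 8 and r* = 9.
Then q − 4 = 8, so q* = 12.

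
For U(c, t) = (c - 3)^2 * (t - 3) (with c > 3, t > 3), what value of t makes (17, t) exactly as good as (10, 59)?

t = 17

U(10, 59) = 2744.
Set U(17, t) = 2744 and solve.
With c = 17: (17 − 3)^2 = 196, so (t − 3) = 2744/196 = 14.
So t = 3 + 14 = 17.
Check: U(17, 17) = 2744.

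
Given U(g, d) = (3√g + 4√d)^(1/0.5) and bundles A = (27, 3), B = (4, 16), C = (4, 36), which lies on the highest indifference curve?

Bundle C

Evaluate utility at each bundle:
U(A) = 507.000.
U(B) = 484.000.
U(C) = 900.000.
Highest utility is C, so C ≻ A ≻ B.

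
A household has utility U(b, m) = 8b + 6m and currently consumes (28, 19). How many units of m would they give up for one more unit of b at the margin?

MRS = 4/3

MU_b = 8, MU_m = 6, so MRS = 8/6 = 4/3 at every bundle.
At (28, 19): MRS = 4/3.
So at (28, 19) the consumer would give up 4/3 units of m for one more unit of b.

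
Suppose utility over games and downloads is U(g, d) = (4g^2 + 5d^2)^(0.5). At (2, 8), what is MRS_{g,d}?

For CES with ρ = 2, MRS = (4/5)·(d/g)^(-1).
At (2, 8): MRS = 0.2.
That is, one extra unit of g is worth 0.2 units of d at the margin.

MRS = 0.2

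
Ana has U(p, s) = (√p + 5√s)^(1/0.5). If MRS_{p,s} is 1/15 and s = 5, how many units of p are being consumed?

p = 45

For CES with ρ = 0.5, MRS = (1/5)·√(s/p).
Setting (1/5)·√(5/p) = 1/15 gives √(5/p) = 1/3, so 5/p = 1/9 and p = 45.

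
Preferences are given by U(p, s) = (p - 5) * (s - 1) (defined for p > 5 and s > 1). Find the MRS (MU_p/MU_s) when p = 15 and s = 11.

MU_p = (s−1), MU_s = (p−5).
MRS = (s−1)/(p−5).
At (15, 11): MRS = 1.
That is, one extra unit of p is worth 1 units of s at the margin.

MRS = 1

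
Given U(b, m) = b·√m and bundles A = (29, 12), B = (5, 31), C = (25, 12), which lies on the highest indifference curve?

Evaluate utility at each bundle:
U(A) = 100.459.
U(B) = 27.839.
U(C) = 86.603.
Highest utility is A, so A ≻ C ≻ B.

Bundle A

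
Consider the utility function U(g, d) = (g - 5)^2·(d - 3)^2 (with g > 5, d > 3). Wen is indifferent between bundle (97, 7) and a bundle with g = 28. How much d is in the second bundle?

U(97, 7) = 135424.
Set U(28, d) = 135424 and solve.
With g = 28: (28 − 5)^2 = 529, so (d − 3)^2 = 135424/529 = 256.
Taking the square root (with d > 3): d − 3 = 16, so d = 19.
Check: U(28, 19) = 135424.

d = 19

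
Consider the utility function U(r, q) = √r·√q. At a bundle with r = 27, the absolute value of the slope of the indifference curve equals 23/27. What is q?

q = 23

MU_r = 0.5·r^(-0.5)·√q and MU_q = 0.5·√r·q^(-0.5).
MRS = MU_r/MU_q = q/r.
Substitute r = 27: MRS = q/27. Setting q/27 = 23/27 gives q = (23/27)·27 = 23.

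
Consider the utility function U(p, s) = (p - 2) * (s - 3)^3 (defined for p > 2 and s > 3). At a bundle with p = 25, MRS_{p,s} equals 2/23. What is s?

MU_p = (s−3)^3, MU_s = 3·(p−2)·(s−3)^2.
MRS = (1/3)·(s−3)/(p−2).
Substitute p = 25: MRS = (s − 3)/69. Setting this equal to 2/23 gives s − 3 = (2/23)·69 = 6, so s = 9.

s = 9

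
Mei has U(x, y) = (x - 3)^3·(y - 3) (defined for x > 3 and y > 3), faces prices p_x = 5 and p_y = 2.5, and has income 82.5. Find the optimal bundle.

MU_x = 3·(x−3)^2·(y−3), MU_y = (x−3)^3.
MRS = (3/1)·(y−3)/(x−3).
Tangency: set MRS = p_x/p_y = 5/2.5 = 2.
So (3/1)·(y − 3)/(x − 3) = 2, i.e. (y − 3) = (2/3)·(x − 3).
Rewrite the budget in excess-of-subsistence terms: 5·(x − 3) + 2.5·(y − 3) = 82.5 − 5·3 − 2.5·3 = 60.
Substituting, (20/3)·(x − 3) = 60, so x − 3 = 9 and x* = 12.
Then y − 3 = (2/3)·9 = 6, so y* = 9.

x* = 12, y* = 9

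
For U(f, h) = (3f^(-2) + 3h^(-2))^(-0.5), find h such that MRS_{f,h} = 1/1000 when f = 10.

h = 1

For CES with ρ = -2, MRS = (h/f)^3.
Setting (h/10)^3 = 1/1000 gives h/10 = 0.1 and h = 1.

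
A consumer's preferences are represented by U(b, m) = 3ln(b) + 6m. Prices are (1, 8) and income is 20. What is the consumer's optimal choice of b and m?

MU_b = 3/b, MU_m = 6.
MRS = 3/b ÷ 6.
Tangency: set MRS = p_b/p_m = 1/8 = 0.125.
MRS depends only on b: 0.5/b = 0.125 ⇒ b* = 0.5/0.125 = 4.
From the budget, 8·m = 20 − 1·4 = 16, so m* = 2.

b* = 4, m* = 2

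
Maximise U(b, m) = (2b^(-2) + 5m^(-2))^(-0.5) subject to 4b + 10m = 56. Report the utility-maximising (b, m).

For CES with ρ = -2, MRS = (2/5)·(m/b)^3.
Tangency: set MRS = p_b/p_m = 4/10 = 0.4.
So (m/b)^3 = 1; taking the cube root, m/b = 1, i.e. m = b.
Substitute into the budget 4·b + 10·m = 56: 14·b = 56, so b* = 4 and m* = 4.

b* = 4, m* = 4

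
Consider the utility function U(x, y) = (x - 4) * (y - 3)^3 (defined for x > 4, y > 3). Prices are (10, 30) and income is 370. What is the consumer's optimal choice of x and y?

MU_x = (y−3)^3, MU_y = 3·(x−4)·(y−3)^2.
MRS = (1/3)·(y−3)/(x−4).
Tangency: set MRS = p_x/p_y = 10/30 = 1/3.
So (1/3)·(y − 3)/(x − 4) = 1/3, i.e. (y − 3) = (x − 4).
Rewrite the budget in excess-of-subsistence terms: 10·(x − 4) + 30·(y − 3) = 370 − 10·4 − 30·3 = 240.
Substituting, 40·(x − 4) = 240, so x − 4 = 6 and x* = 10.
Then y − 3 = 6, so y* = 9.

x* = 10, y* = 9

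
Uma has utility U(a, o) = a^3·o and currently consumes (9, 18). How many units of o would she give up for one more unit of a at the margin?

MRS = 6

MU_a = 3·a^2·o and MU_o = a^3.
MRS = MU_a/MU_o = (3/1)·o/a.
At (9, 18): MRS = 6.
The indifference curve has slope −6 at this bundle.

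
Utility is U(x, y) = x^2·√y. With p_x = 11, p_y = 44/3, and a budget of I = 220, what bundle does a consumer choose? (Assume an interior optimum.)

x* = 16, y* = 3

MU_x = 2·x·√y and MU_y = 0.5·x^2·y^(-0.5).
MRS = MU_x/MU_y = (4)·y/x.
Tangency: set MRS = p_x/p_y = 11/(44/3) = 0.75.
So (4)·y/x = 0.75, i.e. y = (3/16)·x.
Substitute into the budget 11·x + (44/3)·y = 220: 13.75·x = 220, so x* = 16.
Then y* = (3/16)·16 = 3.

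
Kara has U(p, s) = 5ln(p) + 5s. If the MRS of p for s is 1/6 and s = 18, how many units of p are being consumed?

MU_p = 5/p, MU_s = 5.
MRS = 5/p ÷ 5.
MRS depends only on p: 1/p = 1/6 ⇒ p = 1/(1/6) = 6.

p = 6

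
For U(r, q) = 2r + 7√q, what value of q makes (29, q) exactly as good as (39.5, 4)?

q = 25

U(39.5, 4) = 93.
Set U(29, q) = 93 and solve.
With r = 29: 7√q = 93 − 2·29 = 35, so √q = 5 and q = 25.
Check: U(29, 25) = 93.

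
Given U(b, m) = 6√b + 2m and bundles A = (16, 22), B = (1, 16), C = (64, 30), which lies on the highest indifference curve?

Evaluate utility at each bundle:
U(A) = 68.000.
U(B) = 38.000.
U(C) = 108.000.
Highest utility is C, so C ≻ A ≻ B.

Bundle C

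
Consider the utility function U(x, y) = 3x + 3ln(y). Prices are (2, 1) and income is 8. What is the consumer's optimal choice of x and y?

x* = 3, y* = 2

MU_x = 3, MU_y = 3/y.
MRS = 3 ÷ (3/y).
Tangency: set MRS = p_x/p_y = 2/1 = 2.
MRS depends only on y: y = 2 ⇒ y* = 2.
From the budget, 2·x = 8 − 1·2 = 6, so x* = 3.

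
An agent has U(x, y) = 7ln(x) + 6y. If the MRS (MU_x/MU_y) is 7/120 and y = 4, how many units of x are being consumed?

MU_x = 7/x, MU_y = 6.
MRS = 7/x ÷ 6.
MRS depends only on x: (7/6)/x = 7/120 ⇒ x = (7/6)/(7/120) = 20.

x = 20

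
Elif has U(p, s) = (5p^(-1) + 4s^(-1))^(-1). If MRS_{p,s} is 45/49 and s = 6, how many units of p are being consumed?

For CES with ρ = -1, MRS = (5/4)·(s/p)^2.
Setting (5/4)·(6/p)^2 = 45/49 gives (6/p)^2 = 36/49, so 6/p = 6/7 and p = 7.

p = 7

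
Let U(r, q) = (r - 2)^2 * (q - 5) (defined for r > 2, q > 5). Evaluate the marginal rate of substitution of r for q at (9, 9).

MU_r = 2·(r−2)·(q−5), MU_q = (r−2)^2.
MRS = (2/1)·(q−5)/(r−2).
At (9, 9): MRS = 8/7.
So at (9, 9) the consumer would give up 8/7 units of q for one more unit of r.

MRS = 8/7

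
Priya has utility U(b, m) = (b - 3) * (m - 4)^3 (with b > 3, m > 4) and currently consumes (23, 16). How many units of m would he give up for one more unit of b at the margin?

MU_b = (m−4)^3, MU_m = 3·(b−3)·(m−4)^2.
MRS = (1/3)·(m−4)/(b−3).
At (23, 16): MRS = 0.2.
So at (23, 16) the consumer would give up 0.2 units of m for one more unit of b.

MRS = 0.2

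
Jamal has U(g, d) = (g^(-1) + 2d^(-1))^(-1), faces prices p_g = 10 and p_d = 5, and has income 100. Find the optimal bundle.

For CES with ρ = -1, MRS = (1/2)·(d/g)^2.
Tangency: set MRS = p_g/p_d = 10/5 = 2.
So (d/g)^2 = 4; taking the square root, d/g = 2, i.e. d = 2·g.
Substitute into the budget 10·g + 5·d = 100: 20·g = 100, so g* = 5 and d* = 2·5 = 10.

g* = 5, d* = 10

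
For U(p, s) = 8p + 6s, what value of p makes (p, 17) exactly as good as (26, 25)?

U(26, 25) = 358.
Set U(p, 17) = 358 and solve.
8p + 6·17 = 358 ⇒ 8p = 256 ⇒ p = 32.
Check: U(32, 17) = 358.

p = 32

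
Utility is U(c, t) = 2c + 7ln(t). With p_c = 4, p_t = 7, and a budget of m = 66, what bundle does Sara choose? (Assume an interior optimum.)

c* = 13, t* = 2

MU_c = 2, MU_t = 7/t.
MRS = 2 ÷ (7/t).
Tangency: set MRS = p_c/p_t = 4/7.
MRS depends only on t: (2/7)·t = 4/7 ⇒ t* = (4/7)/(2/7) = 2.
From the budget, 4·c = 66 − 7·2 = 52, so c* = 13.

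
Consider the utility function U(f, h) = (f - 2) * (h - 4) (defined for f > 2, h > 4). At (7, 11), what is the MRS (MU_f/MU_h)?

MU_f = (h−4), MU_h = (f−2).
MRS = (h−4)/(f−2).
At (7, 11): MRS = 1.4.
That is, one extra unit of f is worth 1.4 units of h at the margin.

MRS = 1.4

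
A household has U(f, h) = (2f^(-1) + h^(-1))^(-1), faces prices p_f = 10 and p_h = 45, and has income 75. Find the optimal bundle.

For CES with ρ = -1, MRS = (2/1)·(h/f)^2.
Tangency: set MRS = p_f/p_h = 10/45 = 2/9.
So (h/f)^2 = 1/9; taking the square root, h/f = 1/3, i.e. h = (1/3)·f.
Substitute into the budget 10·f + 45·h = 75: 25·f = 75, so f* = 3 and h* = (1/3)·3 = 1.

f* = 3, h* = 1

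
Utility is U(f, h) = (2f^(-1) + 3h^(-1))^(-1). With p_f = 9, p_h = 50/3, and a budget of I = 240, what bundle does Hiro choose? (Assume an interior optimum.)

For CES with ρ = -1, MRS = (2/3)·(h/f)^2.
Tangency: set MRS = p_f/p_h = 9/(50/3) = 27/50.
So (h/f)^2 = 81/100; taking the square root, h/f = 0.9, i.e. h = 0.9·f.
Substitute into the budget 9·f + (50/3)·h = 240: 24·f = 240, so f* = 10 and h* = 0.9·10 = 9.

f* = 10, h* = 9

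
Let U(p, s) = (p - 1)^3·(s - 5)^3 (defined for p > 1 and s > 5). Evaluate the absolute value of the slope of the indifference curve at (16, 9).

MRS = 4/15

MU_p = 3·(p−1)^2·(s−5)^3, MU_s = 3·(p−1)^3·(s−5)^2.
MRS = (s−5)/(p−1).
At (16, 9): MRS = 4/15.
So at (16, 9) the consumer would give up 4/15 units of s for one more unit of p.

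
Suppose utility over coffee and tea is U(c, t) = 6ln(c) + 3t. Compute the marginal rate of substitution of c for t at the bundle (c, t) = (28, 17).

MRS = 1/14

MU_c = 6/c, MU_t = 3.
MRS = 6/c ÷ 3.
At (28, 17): MRS = 1/14.
The indifference curve has slope −1/14 at this bundle.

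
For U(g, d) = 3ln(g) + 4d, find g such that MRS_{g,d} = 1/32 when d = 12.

MU_g = 3/g, MU_d = 4.
MRS = 3/g ÷ 4.
MRS depends only on g: 0.75/g = 1/32 ⇒ g = 0.75/(1/32) = 24.

g = 24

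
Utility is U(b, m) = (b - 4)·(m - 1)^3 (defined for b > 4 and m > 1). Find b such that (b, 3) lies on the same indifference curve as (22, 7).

b = 490

U(22, 7) = 3888.
Set U(b, 3) = 3888 and solve.
With m = 3: (3 − 1)^3 = 8, so (b − 4) = 3888/8 = 486.
So b = 4 + 486 = 490.
Check: U(490, 3) = 3888.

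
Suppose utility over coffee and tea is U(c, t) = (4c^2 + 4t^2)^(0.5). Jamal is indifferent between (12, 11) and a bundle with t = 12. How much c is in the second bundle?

U depends on (c, t) only through S = 4c^2 + 4t^2, so equal utility means equal S. At (12, 11): S = 1060.
With t = 12: 4·12^2 = 576, so 4c^2 = 1060 − 576 = 484, i.e. c^2 = 121.
Hence c = √121 = 11.
Check: U(11, 12) = 32.5576.

c = 11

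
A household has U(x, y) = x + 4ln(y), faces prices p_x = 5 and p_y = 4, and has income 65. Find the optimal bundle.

MU_x = 1, MU_y = 4/y.
MRS = 1 ÷ (4/y).
Tangency: set MRS = p_x/p_y = 5/4 = 1.25.
MRS depends only on y: 0.25·y = 1.25 ⇒ y* = 1.25/0.25 = 5.
From the budget, 5·x = 65 − 4·5 = 45, so x* = 9.

x* = 9, y* = 5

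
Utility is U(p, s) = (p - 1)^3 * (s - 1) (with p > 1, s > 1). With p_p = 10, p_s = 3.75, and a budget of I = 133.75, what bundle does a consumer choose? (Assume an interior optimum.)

p* = 10, s* = 9

MU_p = 3·(p−1)^2·(s−1), MU_s = (p−1)^3.
MRS = (3/1)·(s−1)/(p−1).
Tangency: set MRS = p_p/p_s = 10/3.75 = 8/3.
So (3/1)·(s − 1)/(p − 1) = 8/3, i.e. (s − 1) = (8/9)·(p − 1).
Rewrite the budget in excess-of-subsistence terms: 10·(p − 1) + 3.75·(s − 1) = 133.75 − 10·1 − 3.75·1 = 120.
Substituting, (40/3)·(p − 1) = 120, so p − 1 = 9 and p* = 10.
Then s − 1 = (8/9)·9 = 8, so s* = 9.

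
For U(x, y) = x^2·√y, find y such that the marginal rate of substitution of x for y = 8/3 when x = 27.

y = 18

MU_x = 2·x·√y and MU_y = 0.5·x^2·y^(-0.5).
MRS = MU_x/MU_y = (4)·y/x.
Substitute x = 27: MRS = y/6.75. Setting y/6.75 = 8/3 gives y = (8/3)·6.75 = 18.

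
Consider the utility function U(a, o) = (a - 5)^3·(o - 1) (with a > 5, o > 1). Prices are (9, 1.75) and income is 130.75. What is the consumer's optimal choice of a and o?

MU_a = 3·(a−5)^2·(o−1), MU_o = (a−5)^3.
MRS = (3/1)·(o−1)/(a−5).
Tangency: set MRS = p_a/p_o = 9/1.75 = 36/7.
So (3/1)·(o − 1)/(a − 5) = 36/7, i.e. (o − 1) = (12/7)·(a − 5).
Rewrite the budget in excess-of-subsistence terms: 9·(a − 5) + 1.75·(o − 1) = 130.75 − 9·5 − 1.75·1 = 84.
Substituting, 12·(a − 5) = 84, so a − 5 = 7 and a* = 12.
Then o − 1 = (12/7)·7 = 12, so o* = 13.

a* = 12, o* = 13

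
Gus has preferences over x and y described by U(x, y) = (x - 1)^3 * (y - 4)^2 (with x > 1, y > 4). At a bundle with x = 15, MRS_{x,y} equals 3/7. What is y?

y = 8

MU_x = 3·(x−1)^2·(y−4)^2, MU_y = 2·(x−1)^3·(y−4).
MRS = (3/2)·(y−4)/(x−1).
Substitute x = 15: MRS = (y − 4)/(28/3). Setting this equal to 3/7 gives y − 4 = (3/7)·(28/3) = 4, so y = 8.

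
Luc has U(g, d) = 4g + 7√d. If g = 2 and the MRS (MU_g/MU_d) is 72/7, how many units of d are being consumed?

d = 81

MU_g = 4, MU_d = 7/(2√d).
MRS = 4 ÷ (7/(2√d)).
MRS depends only on d: (8/7)·√d = 72/7 ⇒ √d = (72/7)/(8/7) = 9 ⇒ d = 81.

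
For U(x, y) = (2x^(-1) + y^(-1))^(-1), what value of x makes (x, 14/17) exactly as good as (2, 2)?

U depends on (x, y) only through S = 2x^(-1) + y^(-1), so equal utility means equal S. At (2, 2): S = 1.5.
With y = 14/17: (14/17)^(-1) = 17/14, so 2x^(-1) = 1.5 − 17/14 = 2/7, i.e. x^(-1) = 1/7.
Hence x = 1/(1/7) = 7.
Check: U(7, 14/17) = 0.6667.

x = 7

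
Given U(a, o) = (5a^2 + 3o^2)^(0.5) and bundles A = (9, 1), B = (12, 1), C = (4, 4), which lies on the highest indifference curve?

Bundle B

Evaluate utility at each bundle:
U(A) = 20.199.
U(B) = 26.889.
U(C) = 11.314.
Highest utility is B, so B ≻ A ≻ C.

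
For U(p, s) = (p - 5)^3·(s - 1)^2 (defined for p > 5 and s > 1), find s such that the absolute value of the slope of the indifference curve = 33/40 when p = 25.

MU_p = 3·(p−5)^2·(s−1)^2, MU_s = 2·(p−5)^3·(s−1).
MRS = (3/2)·(s−1)/(p−5).
Substitute p = 25: MRS = (s − 1)/(40/3). Setting this equal to 33/40 gives s − 1 = (33/40)·(40/3) = 11, so s = 12.

s = 12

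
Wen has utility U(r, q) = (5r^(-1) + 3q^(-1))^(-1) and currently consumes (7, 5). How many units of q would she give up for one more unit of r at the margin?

For CES with ρ = -1, MRS = (5/3)·(q/r)^2.
At (7, 5): MRS = 125/147.
That is, one extra unit of r is worth 125/147 units of q at the margin.

MRS = 125/147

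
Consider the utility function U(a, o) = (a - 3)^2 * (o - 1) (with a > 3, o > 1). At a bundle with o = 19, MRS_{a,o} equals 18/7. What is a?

MU_a = 2·(a−3)·(o−1), MU_o = (a−3)^2.
MRS = (2/1)·(o−1)/(a−3).
Substitute o = 19: MRS = 36/(a − 3). Setting this equal to 18/7 gives a − 3 = 36/(18/7) = 14, so a = 17.

a = 17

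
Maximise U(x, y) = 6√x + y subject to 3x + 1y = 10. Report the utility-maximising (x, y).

x* = 1, y* = 7

MU_x = 6/(2√x), MU_y = 1.
MRS = 6/(2√x) ÷ 1.
Tangency: set MRS = p_x/p_y = 3/1 = 3.
MRS depends only on x: 3/√x = 3 ⇒ √x = 3/3 = 1 ⇒ x* = 1.
From the budget, 1·y = 10 − 3·1 = 7, so y* = 7.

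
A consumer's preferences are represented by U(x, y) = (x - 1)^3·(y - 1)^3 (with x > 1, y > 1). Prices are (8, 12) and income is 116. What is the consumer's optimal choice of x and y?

MU_x = 3·(x−1)^2·(y−1)^3, MU_y = 3·(x−1)^3·(y−1)^2.
MRS = (y−1)/(x−1).
Tangency: set MRS = p_x/p_y = 8/12 = 2/3.
So (y − 1)/(x − 1) = 2/3, i.e. (y − 1) = (2/3)·(x − 1).
Rewrite the budget in excess-of-subsistence terms: 8·(x − 1) + 12·(y − 1) = 116 − 8·1 − 12·1 = 96.
Substituting, 16·(x − 1) = 96, so x − 1 = 6 and x* = 7.
Then y − 1 = (2/3)·6 = 4, so y* = 5.

x* = 7, y* = 5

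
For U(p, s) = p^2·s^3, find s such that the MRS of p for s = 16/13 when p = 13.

s = 24

MU_p = 2·p·s^3 and MU_s = 3·p^2·s^2.
MRS = MU_p/MU_s = (2/3)·s/p.
Substitute p = 13: MRS = s/19.5. Setting s/19.5 = 16/13 gives s = (16/13)·19.5 = 24.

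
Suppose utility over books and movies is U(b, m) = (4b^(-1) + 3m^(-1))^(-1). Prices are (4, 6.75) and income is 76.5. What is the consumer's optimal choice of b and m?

b* = 9, m* = 6

For CES with ρ = -1, MRS = (4/3)·(m/b)^2.
Tangency: set MRS = p_b/p_m = 4/6.75 = 16/27.
So (m/b)^2 = 4/9; taking the square root, m/b = 2/3, i.e. m = (2/3)·b.
Substitute into the budget 4·b + 6.75·m = 76.5: 8.5·b = 76.5, so b* = 9 and m* = (2/3)·9 = 6.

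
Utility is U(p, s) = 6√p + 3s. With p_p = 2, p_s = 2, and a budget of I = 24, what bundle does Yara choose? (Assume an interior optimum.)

p* = 1, s* = 11

MU_p = 6/(2√p), MU_s = 3.
MRS = 6/(2√p) ÷ 3.
Tangency: set MRS = p_p/p_s = 2/2 = 1.
MRS depends only on p: 1/√p = 1 ⇒ √p = 1/1 = 1 ⇒ p* = 1.
From the budget, 2·s = 24 − 2·1 = 22, so s* = 11.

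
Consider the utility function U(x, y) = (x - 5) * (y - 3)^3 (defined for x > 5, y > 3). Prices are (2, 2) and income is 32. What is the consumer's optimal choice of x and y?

x* = 7, y* = 9

MU_x = (y−3)^3, MU_y = 3·(x−5)·(y−3)^2.
MRS = (1/3)·(y−3)/(x−5).
Tangency: set MRS = p_x/p_y = 2/2 = 1.
So (1/3)·(y − 3)/(x − 5) = 1, i.e. (y − 3) = 3·(x − 5).
Rewrite the budget in excess-of-subsistence terms: 2·(x − 5) + 2·(y − 3) = 32 − 2·5 − 2·3 = 16.
Substituting, 8·(x − 5) = 16, so x − 5 = 2 and x* = 7.
Then y − 3 = 3·2 = 6, so y* = 9.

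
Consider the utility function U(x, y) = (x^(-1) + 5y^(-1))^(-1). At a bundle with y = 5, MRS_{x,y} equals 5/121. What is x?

For CES with ρ = -1, MRS = (1/5)·(y/x)^2.
Setting (1/5)·(5/x)^2 = 5/121 gives (5/x)^2 = 25/121, so 5/x = 5/11 and x = 11.

x = 11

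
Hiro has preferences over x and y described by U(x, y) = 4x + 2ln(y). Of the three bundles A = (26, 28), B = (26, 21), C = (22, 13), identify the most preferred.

Evaluate utility at each bundle:
U(A) = 110.664.
U(B) = 110.089.
U(C) = 93.130.
Highest utility is A, so A ≻ B ≻ C.

Bundle A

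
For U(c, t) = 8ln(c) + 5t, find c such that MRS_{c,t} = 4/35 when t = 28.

MU_c = 8/c, MU_t = 5.
MRS = 8/c ÷ 5.
MRS depends only on c: 1.6/c = 4/35 ⇒ c = 1.6/(4/35) = 14.

c = 14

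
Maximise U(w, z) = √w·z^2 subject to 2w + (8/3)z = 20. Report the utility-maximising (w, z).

w* = 2, z* = 6

MU_w = 0.5·w^(-0.5)·z^2 and MU_z = 2·√w·z.
MRS = MU_w/MU_z = (0.25)·z/w.
Tangency: set MRS = p_w/p_z = 2/(8/3) = 0.75.
So (0.25)·z/w = 0.75, i.e. z = 3·w.
Substitute into the budget 2·w + (8/3)·z = 20: 10·w = 20, so w* = 2.
Then z* = 3·2 = 6.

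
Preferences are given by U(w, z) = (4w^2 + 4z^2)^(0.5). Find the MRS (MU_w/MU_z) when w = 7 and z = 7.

MRS = 1

For CES with ρ = 2, MRS = (z/w)^(-1).
At (7, 7): MRS = 1.
So at (7, 7) the consumer would give up 1 units of z for one more unit of w.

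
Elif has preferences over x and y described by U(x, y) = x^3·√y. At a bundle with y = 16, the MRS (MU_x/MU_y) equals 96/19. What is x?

MU_x = 3·x^2·√y and MU_y = 0.5·x^3·y^(-0.5).
MRS = MU_x/MU_y = (6)·y/x.
Substitute y = 16: MRS = 96/x. Setting 96/x = 96/19 gives x = 96/(96/19) = 19.

x = 19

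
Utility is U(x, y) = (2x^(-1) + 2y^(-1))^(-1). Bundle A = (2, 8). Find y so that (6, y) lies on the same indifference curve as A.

U depends on (x, y) only through S = 2x^(-1) + 2y^(-1), so equal utility means equal S. At (2, 8): S = 1.25.
With x = 6: 2·6^(-1) = 1/3, so 2y^(-1) = 1.25 − 1/3 = 11/12, i.e. y^(-1) = 11/24.
Hence y = 1/(11/24) = 24/11.
Check: U(6, 24/11) = 0.8.

y = 24/11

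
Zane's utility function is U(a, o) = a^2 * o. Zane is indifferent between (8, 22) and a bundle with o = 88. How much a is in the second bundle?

U(8, 22) = 1408.
Set U(a, 88) = 1408 and solve.
With o = 88: a^2 = 1408/88 = 16; taking the square root, a = 4.
Check: U(4, 88) = 1408.

a = 4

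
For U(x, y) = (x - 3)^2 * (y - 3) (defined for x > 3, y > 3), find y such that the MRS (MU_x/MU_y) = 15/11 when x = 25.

MU_x = 2·(x−3)·(y−3), MU_y = (x−3)^2.
MRS = (2/1)·(y−3)/(x−3).
Substitute x = 25: MRS = (y − 3)/11. Setting this equal to 15/11 gives y − 3 = (15/11)·11 = 15, so y = 18.

y = 18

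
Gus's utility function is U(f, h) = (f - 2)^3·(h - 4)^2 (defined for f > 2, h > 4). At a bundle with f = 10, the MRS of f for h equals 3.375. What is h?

h = 22

MU_f = 3·(f−2)^2·(h−4)^2, MU_h = 2·(f−2)^3·(h−4).
MRS = (3/2)·(h−4)/(f−2).
Substitute f = 10: MRS = (h − 4)/(16/3). Setting this equal to 3.375 gives h − 4 = 3.375·(16/3) = 18, so h = 22.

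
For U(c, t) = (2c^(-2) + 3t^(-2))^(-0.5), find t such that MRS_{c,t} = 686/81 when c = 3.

For CES with ρ = -2, MRS = (2/3)·(t/c)^3.
Setting (2/3)·(t/3)^3 = 686/81 gives (t/3)^3 = 343/27, so t/3 = 7/3 and t = 7.

t = 7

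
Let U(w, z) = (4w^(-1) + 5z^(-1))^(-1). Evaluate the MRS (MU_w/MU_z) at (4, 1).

For CES with ρ = -1, MRS = (4/5)·(z/w)^2.
At (4, 1): MRS = 0.05.
So at (4, 1) the consumer would give up 0.05 units of z for one more unit of w.

MRS = 0.05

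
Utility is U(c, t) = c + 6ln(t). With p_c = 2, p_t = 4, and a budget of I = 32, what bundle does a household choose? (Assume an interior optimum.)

c* = 10, t* = 3

MU_c = 1, MU_t = 6/t.
MRS = 1 ÷ (6/t).
Tangency: set MRS = p_c/p_t = 2/4 = 0.5.
MRS depends only on t: (1/6)·t = 0.5 ⇒ t* = 0.5/(1/6) = 3.
From the budget, 2·c = 32 − 4·3 = 20, so c* = 10.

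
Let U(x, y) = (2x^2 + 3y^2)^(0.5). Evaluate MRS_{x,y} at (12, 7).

MRS = 8/7

For CES with ρ = 2, MRS = (2/3)·(y/x)^(-1).
At (12, 7): MRS = 8/7.
That is, one extra unit of x is worth 8/7 units of y at the margin.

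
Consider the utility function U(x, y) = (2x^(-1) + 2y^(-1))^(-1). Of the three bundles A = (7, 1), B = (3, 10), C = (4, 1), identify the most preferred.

Evaluate utility at each bundle:
U(A) = 0.438.
U(B) = 1.154.
U(C) = 0.400.
Highest utility is B, so B ≻ A ≻ C.

Bundle B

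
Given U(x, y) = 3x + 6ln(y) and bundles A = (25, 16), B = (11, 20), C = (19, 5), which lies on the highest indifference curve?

Bundle A

Evaluate utility at each bundle:
U(A) = 91.636.
U(B) = 50.974.
U(C) = 66.657.
Highest utility is A, so A ≻ C ≻ B.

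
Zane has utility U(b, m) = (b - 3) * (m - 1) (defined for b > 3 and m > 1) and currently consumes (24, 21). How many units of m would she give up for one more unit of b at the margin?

MU_b = (m−1), MU_m = (b−3).
MRS = (m−1)/(b−3).
At (24, 21): MRS = 20/21.
That is, one extra unit of b is worth 20/21 units of m at the margin.

MRS = 20/21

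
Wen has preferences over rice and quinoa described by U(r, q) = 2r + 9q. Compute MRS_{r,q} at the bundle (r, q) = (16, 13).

MU_r = 2, MU_q = 9, so MRS = 2/9 at every bundle.
At (16, 13): MRS = 2/9.
That is, one extra unit of r is worth 2/9 units of q at the margin.

MRS = 2/9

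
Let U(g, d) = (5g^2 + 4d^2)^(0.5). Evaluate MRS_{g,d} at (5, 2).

MRS = 3.125

For CES with ρ = 2, MRS = (5/4)·(d/g)^(-1).
At (5, 2): MRS = 3.125.
The indifference curve has slope −3.125 at this bundle.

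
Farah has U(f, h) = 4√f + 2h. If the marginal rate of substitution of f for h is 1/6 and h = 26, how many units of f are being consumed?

f = 36

MU_f = 4/(2√f), MU_h = 2.
MRS = 4/(2√f) ÷ 2.
MRS depends only on f: 1/√f = 1/6 ⇒ √f = 1/(1/6) = 6 ⇒ f = 36.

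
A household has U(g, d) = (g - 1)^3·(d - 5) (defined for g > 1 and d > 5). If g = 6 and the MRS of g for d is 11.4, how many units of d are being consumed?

MU_g = 3·(g−1)^2·(d−5), MU_d = (g−1)^3.
MRS = (3/1)·(d−5)/(g−1).
Substitute g = 6: MRS = (d − 5)/(5/3). Setting this equal to 11.4 gives d − 5 = 11.4·(5/3) = 19, so d = 24.

d = 24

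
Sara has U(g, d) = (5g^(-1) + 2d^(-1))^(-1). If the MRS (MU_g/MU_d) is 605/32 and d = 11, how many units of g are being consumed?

For CES with ρ = -1, MRS = (5/2)·(d/g)^2.
Setting (5/2)·(11/g)^2 = 605/32 gives (11/g)^2 = 121/16, so 11/g = 2.75 and g = 4.

g = 4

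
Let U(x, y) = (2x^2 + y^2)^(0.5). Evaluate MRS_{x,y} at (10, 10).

For CES with ρ = 2, MRS = (2/1)·(y/x)^(-1).
At (10, 10): MRS = 2.
That is, one extra unit of x is worth 2 units of y at the margin.

MRS = 2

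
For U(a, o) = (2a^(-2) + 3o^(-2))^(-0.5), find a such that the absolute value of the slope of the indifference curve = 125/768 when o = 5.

For CES with ρ = -2, MRS = (2/3)·(o/a)^3.
Setting (2/3)·(5/a)^3 = 125/768 gives (5/a)^3 = 125/512, so 5/a = 0.625 and a = 8.

a = 8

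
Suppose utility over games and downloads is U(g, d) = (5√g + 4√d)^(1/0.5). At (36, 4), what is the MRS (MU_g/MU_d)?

For CES with ρ = 0.5, MRS = (5/4)·√(d/g).
At (36, 4): MRS = 5/12.
So at (36, 4) the consumer would give up 5/12 units of d for one more unit of g.

MRS = 5/12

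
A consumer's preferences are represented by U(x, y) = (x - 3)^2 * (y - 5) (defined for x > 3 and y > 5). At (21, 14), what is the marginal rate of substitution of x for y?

MRS = 1

MU_x = 2·(x−3)·(y−5), MU_y = (x−3)^2.
MRS = (2/1)·(y−5)/(x−3).
At (21, 14): MRS = 1.
That is, one extra unit of x is worth 1 units of y at the margin.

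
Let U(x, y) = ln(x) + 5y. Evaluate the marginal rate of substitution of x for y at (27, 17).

MU_x = 1/x, MU_y = 5.
MRS = 1/x ÷ 5.
At (27, 17): MRS = 1/135.
That is, one extra unit of x is worth 1/135 units of y at the margin.

MRS = 1/135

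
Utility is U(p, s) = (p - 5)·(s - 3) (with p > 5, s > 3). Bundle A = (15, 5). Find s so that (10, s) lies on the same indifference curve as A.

s = 7

U(15, 5) = 20.
Set U(10, s) = 20 and solve.
With p = 10: (10 − 5) = 5, so (s − 3) = 20/5 = 4.
So s = 3 + 4 = 7.
Check: U(10, 7) = 20.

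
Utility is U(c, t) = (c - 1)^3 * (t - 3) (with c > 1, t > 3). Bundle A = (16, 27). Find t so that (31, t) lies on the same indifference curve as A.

t = 6

U(16, 27) = 81000.
Set U(31, t) = 81000 and solve.
With c = 31: (31 − 1)^3 = 27000, so (t − 3) = 81000/27000 = 3.
So t = 3 + 3 = 6.
Check: U(31, 6) = 81000.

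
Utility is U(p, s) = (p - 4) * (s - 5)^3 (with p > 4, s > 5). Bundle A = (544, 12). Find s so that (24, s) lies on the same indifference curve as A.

s = 26

U(544, 12) = 185220.
Set U(24, s) = 185220 and solve.
With p = 24: (24 − 4) = 20, so (s − 5)^3 = 185220/20 = 9261.
Taking the cube root (with s > 5): s − 5 = 21, so s = 26.
Check: U(24, 26) = 185220.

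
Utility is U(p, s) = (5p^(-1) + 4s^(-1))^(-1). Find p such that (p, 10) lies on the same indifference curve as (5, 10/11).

U depends on (p, s) only through S = 5p^(-1) + 4s^(-1), so equal utility means equal S. At (5, 10/11): S = 5.4.
With s = 10: 4·10^(-1) = 0.4, so 5p^(-1) = 5.4 − 0.4 = 5, i.e. p^(-1) = 1.
Hence p = 1/1 = 1.
Check: U(1, 10) = 0.1852.

p = 1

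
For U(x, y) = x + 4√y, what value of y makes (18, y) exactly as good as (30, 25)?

y = 64

U(30, 25) = 50.
Set U(18, y) = 50 and solve.
With x = 18: 4√y = 50 − 18 = 32, so √y = 8 and y = 64.
Check: U(18, 64) = 50.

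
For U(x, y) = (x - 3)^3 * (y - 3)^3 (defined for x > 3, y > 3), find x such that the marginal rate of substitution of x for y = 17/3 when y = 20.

x = 6

MU_x = 3·(x−3)^2·(y−3)^3, MU_y = 3·(x−3)^3·(y−3)^2.
MRS = (y−3)/(x−3).
Substitute y = 20: MRS = 17/(x − 3). Setting this equal to 17/3 gives x − 3 = 17/(17/3) = 3, so x = 6.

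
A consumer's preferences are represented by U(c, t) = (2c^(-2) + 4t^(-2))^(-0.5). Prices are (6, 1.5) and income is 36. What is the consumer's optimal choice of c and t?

c* = 4, t* = 8

For CES with ρ = -2, MRS = (2/4)·(t/c)^3.
Tangency: set MRS = p_c/p_t = 6/1.5 = 4.
So (t/c)^3 = 8; taking the cube root, t/c = 2, i.e. t = 2·c.
Substitute into the budget 6·c + 1.5·t = 36: 9·c = 36, so c* = 4 and t* = 2·4 = 8.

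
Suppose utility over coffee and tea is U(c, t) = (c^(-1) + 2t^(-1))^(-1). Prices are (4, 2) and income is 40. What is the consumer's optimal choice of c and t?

c* = 5, t* = 10

For CES with ρ = -1, MRS = (1/2)·(t/c)^2.
Tangency: set MRS = p_c/p_t = 4/2 = 2.
So (t/c)^2 = 4; taking the square root, t/c = 2, i.e. t = 2·c.
Substitute into the budget 4·c + 2·t = 40: 8·c = 40, so c* = 5 and t* = 2·5 = 10.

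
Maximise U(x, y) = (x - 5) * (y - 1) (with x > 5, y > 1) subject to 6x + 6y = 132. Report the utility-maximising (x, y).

MU_x = (y−1), MU_y = (x−5).
MRS = (y−1)/(x−5).
Tangency: set MRS = p_x/p_y = 6/6 = 1.
So (y − 1)/(x − 5) = 1, i.e. (y − 1) = (x − 5).
Rewrite the budget in excess-of-subsistence terms: 6·(x − 5) + 6·(y − 1) = 132 − 6·5 − 6·1 = 96.
Substituting, 12·(x − 5) = 96, so x − 5 = 8 and x* = 13.
Then y − 1 = 8, so y* = 9.

x* = 13, y* = 9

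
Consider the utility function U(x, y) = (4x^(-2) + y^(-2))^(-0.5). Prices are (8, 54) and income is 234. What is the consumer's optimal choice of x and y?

x* = 9, y* = 3

For CES with ρ = -2, MRS = (4/1)·(y/x)^3.
Tangency: set MRS = p_x/p_y = 8/54 = 4/27.
So (y/x)^3 = 1/27; taking the cube root, y/x = 1/3, i.e. y = (1/3)·x.
Substitute into the budget 8·x + 54·y = 234: 26·x = 234, so x* = 9 and y* = (1/3)·9 = 3.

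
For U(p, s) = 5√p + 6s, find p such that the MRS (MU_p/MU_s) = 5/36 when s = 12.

MU_p = 5/(2√p), MU_s = 6.
MRS = 5/(2√p) ÷ 6.
MRS depends only on p: (5/12)/√p = 5/36 ⇒ √p = (5/12)/(5/36) = 3 ⇒ p = 9.

p = 9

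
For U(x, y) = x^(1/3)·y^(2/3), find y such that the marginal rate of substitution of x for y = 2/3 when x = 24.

MU_x = 1/3·x^(-2/3)·y^(2/3) and MU_y = 2/3·x^(1/3)·y^(-1/3).
MRS = MU_x/MU_y = (0.5)·y/x.
Substitute x = 24: MRS = y/48. Setting y/48 = 2/3 gives y = (2/3)·48 = 32.

y = 32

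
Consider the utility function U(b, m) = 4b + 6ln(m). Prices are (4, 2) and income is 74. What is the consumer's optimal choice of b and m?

b* = 17, m* = 3

MU_b = 4, MU_m = 6/m.
MRS = 4 ÷ (6/m).
Tangency: set MRS = p_b/p_m = 4/2 = 2.
MRS depends only on m: (2/3)·m = 2 ⇒ m* = 2/(2/3) = 3.
From the budget, 4·b = 74 − 2·3 = 68, so b* = 17.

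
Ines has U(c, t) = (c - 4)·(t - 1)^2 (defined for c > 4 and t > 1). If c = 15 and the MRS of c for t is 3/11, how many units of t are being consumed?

t = 7

MU_c = (t−1)^2, MU_t = 2·(c−4)·(t−1).
MRS = (1/2)·(t−1)/(c−4).
Substitute c = 15: MRS = (t − 1)/22. Setting this equal to 3/11 gives t − 1 = (3/11)·22 = 6, so t = 7.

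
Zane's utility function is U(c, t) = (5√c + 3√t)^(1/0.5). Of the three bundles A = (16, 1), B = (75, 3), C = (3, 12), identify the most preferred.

Evaluate utility at each bundle:
U(A) = 529.000.
U(B) = 2352.000.
U(C) = 363.000.
Highest utility is B, so B ≻ A ≻ C.

Bundle B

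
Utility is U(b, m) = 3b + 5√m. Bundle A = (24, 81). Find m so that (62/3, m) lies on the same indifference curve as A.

U(24, 81) = 117.
Set U(62/3, m) = 117 and solve.
With b = 62/3: 5√m = 117 − 3·62/3 = 55, so √m = 11 and m = 121.
Check: U(62/3, 121) = 117.

m = 121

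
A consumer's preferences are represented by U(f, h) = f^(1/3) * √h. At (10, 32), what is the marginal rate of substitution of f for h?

MRS = 32/15

MU_f = 1/3·f^(-2/3)·√h and MU_h = 0.5·f^(1/3)·h^(-0.5).
MRS = MU_f/MU_h = (2/3)·h/f.
At (10, 32): MRS = 32/15.
The indifference curve has slope −32/15 at this bundle.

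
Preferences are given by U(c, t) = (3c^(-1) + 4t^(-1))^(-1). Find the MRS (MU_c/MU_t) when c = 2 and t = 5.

For CES with ρ = -1, MRS = (3/4)·(t/c)^2.
At (2, 5): MRS = 75/16.
The indifference curve has slope −75/16 at this bundle.

MRS = 75/16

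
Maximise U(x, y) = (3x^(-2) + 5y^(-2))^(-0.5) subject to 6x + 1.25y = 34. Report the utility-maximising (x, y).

For CES with ρ = -2, MRS = (3/5)·(y/x)^3.
Tangency: set MRS = p_x/p_y = 6/1.25 = 4.8.
So (y/x)^3 = 8; taking the cube root, y/x = 2, i.e. y = 2·x.
Substitute into the budget 6·x + 1.25·y = 34: 8.5·x = 34, so x* = 4 and y* = 2·4 = 8.

x* = 4, y* = 8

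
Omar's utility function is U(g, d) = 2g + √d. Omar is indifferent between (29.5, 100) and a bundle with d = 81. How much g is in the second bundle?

g = 30

U(29.5, 100) = 69.
Set U(g, 81) = 69 and solve.
With d = 81: √81 = 9, so 2g = 69 − 9 = 60 and g = 30.
Check: U(30, 81) = 69.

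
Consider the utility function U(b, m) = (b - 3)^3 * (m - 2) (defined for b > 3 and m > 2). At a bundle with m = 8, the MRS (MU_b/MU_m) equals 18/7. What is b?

b = 10

MU_b = 3·(b−3)^2·(m−2), MU_m = (b−3)^3.
MRS = (3/1)·(m−2)/(b−3).
Substitute m = 8: MRS = 18/(b − 3). Setting this equal to 18/7 gives b − 3 = 18/(18/7) = 7, so b = 10.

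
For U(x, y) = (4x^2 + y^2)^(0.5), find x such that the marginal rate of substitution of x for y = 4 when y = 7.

For CES with ρ = 2, MRS = (4/1)·(y/x)^(-1).
Setting (4/1)·(7/x)^(-1) = 4 gives (7/x)^(-1) = 1, so 7/x = 1 and x = 7.

x = 7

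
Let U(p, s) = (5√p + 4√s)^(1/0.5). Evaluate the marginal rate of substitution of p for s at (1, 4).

MRS = 2.5

For CES with ρ = 0.5, MRS = (5/4)·√(s/p).
At (1, 4): MRS = 2.5.
The indifference curve has slope −2.5 at this bundle.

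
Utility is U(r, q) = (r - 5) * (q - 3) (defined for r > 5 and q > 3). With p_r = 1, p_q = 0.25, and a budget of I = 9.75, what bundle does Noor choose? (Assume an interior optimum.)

MU_r = (q−3), MU_q = (r−5).
MRS = (q−3)/(r−5).
Tangency: set MRS = p_r/p_q = 1/0.25 = 4.
So (q − 3)/(r − 5) = 4, i.e. (q − 3) = 4·(r − 5).
Rewrite the budget in excess-of-subsistence terms: 1·(r − 5) + 0.25·(q − 3) = 9.75 − 1·5 − 0.25·3 = 4.
Substituting, 2·(r − 5) = 4, so r − 5 = 2 and r* = 7.
Then q − 3 = 4·2 = 8, so q* = 11.

r* = 7, q* = 11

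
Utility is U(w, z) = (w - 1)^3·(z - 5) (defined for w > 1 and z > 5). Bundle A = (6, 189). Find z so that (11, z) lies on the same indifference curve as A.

z = 28

U(6, 189) = 23000.
Set U(11, z) = 23000 and solve.
With w = 11: (11 − 1)^3 = 1000, so (z − 5) = 23000/1000 = 23.
So z = 5 + 23 = 28.
Check: U(11, 28) = 23000.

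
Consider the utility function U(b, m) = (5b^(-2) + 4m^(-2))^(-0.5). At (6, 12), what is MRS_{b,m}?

For CES with ρ = -2, MRS = (5/4)·(m/b)^3.
At (6, 12): MRS = 10.
So at (6, 12) the consumer would give up 10 units of m for one more unit of b.

MRS = 10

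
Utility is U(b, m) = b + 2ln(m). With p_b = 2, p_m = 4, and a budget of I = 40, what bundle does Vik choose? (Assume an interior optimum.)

MU_b = 1, MU_m = 2/m.
MRS = 1 ÷ (2/m).
Tangency: set MRS = p_b/p_m = 2/4 = 0.5.
MRS depends only on m: 0.5·m = 0.5 ⇒ m* = 0.5/0.5 = 1.
From the budget, 2·b = 40 − 4·1 = 36, so b* = 18.

b* = 18, m* = 1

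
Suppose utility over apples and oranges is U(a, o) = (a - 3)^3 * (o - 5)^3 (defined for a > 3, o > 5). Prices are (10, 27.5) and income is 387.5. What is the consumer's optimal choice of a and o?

a* = 14, o* = 9

MU_a = 3·(a−3)^2·(o−5)^3, MU_o = 3·(a−3)^3·(o−5)^2.
MRS = (o−5)/(a−3).
Tangency: set MRS = p_a/p_o = 10/27.5 = 4/11.
So (o − 5)/(a − 3) = 4/11, i.e. (o − 5) = (4/11)·(a − 3).
Rewrite the budget in excess-of-subsistence terms: 10·(a − 3) + 27.5·(o − 5) = 387.5 − 10·3 − 27.5·5 = 220.
Substituting, 20·(a − 3) = 220, so a − 3 = 11 and a* = 14.
Then o − 5 = (4/11)·11 = 4, so o* = 9.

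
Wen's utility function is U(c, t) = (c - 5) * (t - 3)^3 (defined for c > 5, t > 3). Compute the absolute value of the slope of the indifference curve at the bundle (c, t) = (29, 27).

MU_c = (t−3)^3, MU_t = 3·(c−5)·(t−3)^2.
MRS = (1/3)·(t−3)/(c−5).
At (29, 27): MRS = 1/3.
That is, one extra unit of c is worth 1/3 units of t at the margin.

MRS = 1/3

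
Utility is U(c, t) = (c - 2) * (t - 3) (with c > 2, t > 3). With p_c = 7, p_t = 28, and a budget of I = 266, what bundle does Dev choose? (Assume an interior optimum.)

c* = 14, t* = 6

MU_c = (t−3), MU_t = (c−2).
MRS = (t−3)/(c−2).
Tangency: set MRS = p_c/p_t = 7/28 = 0.25.
So (t − 3)/(c − 2) = 0.25, i.e. (t − 3) = 0.25·(c − 2).
Rewrite the budget in excess-of-subsistence terms: 7·(c − 2) + 28·(t − 3) = 266 − 7·2 − 28·3 = 168.
Substituting, 14·(c − 2) = 168, so c − 2 = 12 and c* = 14.
Then t − 3 = 0.25·12 = 3, so t* = 6.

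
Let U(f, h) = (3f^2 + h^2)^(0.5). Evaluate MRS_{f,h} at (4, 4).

For CES with ρ = 2, MRS = (3/1)·(h/f)^(-1).
At (4, 4): MRS = 3.
The indifference curve has slope −3 at this bundle.

MRS = 3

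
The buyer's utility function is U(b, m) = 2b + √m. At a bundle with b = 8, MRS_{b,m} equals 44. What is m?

MU_b = 2, MU_m = 1/(2√m).
MRS = 2 ÷ (1/(2√m)).
MRS depends only on m: 4·√m = 44 ⇒ √m = 44/4 = 11 ⇒ m = 121.

m = 121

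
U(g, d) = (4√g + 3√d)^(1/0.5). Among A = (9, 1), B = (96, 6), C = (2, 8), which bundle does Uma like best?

Bundle B

Evaluate utility at each bundle:
U(A) = 225.000.
U(B) = 2166.000.
U(C) = 200.000.
Highest utility is B, so B ≻ A ≻ C.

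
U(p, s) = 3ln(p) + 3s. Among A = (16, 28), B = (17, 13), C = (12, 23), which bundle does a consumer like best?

Bundle A

Evaluate utility at each bundle:
U(A) = 92.318.
U(B) = 47.500.
U(C) = 76.455.
Highest utility is A, so A ≻ C ≻ B.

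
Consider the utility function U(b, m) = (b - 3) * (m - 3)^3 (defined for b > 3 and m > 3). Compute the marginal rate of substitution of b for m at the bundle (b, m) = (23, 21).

MU_b = (m−3)^3, MU_m = 3·(b−3)·(m−3)^2.
MRS = (1/3)·(m−3)/(b−3).
At (23, 21): MRS = 0.3.
So at (23, 21) the consumer would give up 0.3 units of m for one more unit of b.

MRS = 0.3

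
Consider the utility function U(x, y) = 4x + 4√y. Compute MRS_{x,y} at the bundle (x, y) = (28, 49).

MRS = 14

MU_x = 4, MU_y = 4/(2√y).
MRS = 4 ÷ (4/(2√y)).
At (28, 49): MRS = 14.
That is, one extra unit of x is worth 14 units of y at the margin.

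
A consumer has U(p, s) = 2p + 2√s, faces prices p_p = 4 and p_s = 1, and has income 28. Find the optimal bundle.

p* = 6, s* = 4

MU_p = 2, MU_s = 2/(2√s).
MRS = 2 ÷ (2/(2√s)).
Tangency: set MRS = p_p/p_s = 4/1 = 4.
MRS depends only on s: 2·√s = 4 ⇒ √s = 4/2 = 2 ⇒ s* = 4.
From the budget, 4·p = 28 − 1·4 = 24, so p* = 6.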